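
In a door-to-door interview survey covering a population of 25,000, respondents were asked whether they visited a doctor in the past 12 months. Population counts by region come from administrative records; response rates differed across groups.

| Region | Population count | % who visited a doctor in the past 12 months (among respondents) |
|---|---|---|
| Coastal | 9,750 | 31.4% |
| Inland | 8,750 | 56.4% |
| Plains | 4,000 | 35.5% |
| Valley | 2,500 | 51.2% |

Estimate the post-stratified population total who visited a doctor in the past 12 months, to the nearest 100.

Estimated count per cell = population count × respondent percentage:
  Coastal: 9,750 × 31.4% = 3061.5
  Inland: 8,750 × 56.4% = 4935
  Plains: 4,000 × 35.5% = 1420
  Valley: 2,500 × 51.2% = 1280
Estimated total = 10696.5 → 10,700.

10,700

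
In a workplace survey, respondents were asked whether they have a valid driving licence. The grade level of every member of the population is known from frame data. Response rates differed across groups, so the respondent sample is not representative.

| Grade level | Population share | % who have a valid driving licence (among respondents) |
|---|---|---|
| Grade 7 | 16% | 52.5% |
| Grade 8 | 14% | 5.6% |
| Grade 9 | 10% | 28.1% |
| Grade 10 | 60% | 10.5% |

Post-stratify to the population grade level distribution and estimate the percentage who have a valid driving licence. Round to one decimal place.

Post-stratification weights by population share, not respondent share:
  Grade 7: 0.16 × 52.5 = 8.4
  Grade 8: 0.14 × 5.6 = 0.784
  Grade 9: 0.1 × 28.1 = 2.81
  Grade 10: 0.6 × 10.5 = 6.3
Post-stratified estimate = 18.294 → 18.3%.

18.3%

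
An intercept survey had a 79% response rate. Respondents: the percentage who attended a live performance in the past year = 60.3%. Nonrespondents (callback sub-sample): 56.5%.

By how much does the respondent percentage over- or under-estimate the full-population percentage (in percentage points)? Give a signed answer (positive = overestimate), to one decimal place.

Nonresponse fraction = 1 − 0.79 = 0.21.
Bias = (nonresponse fraction) × (respondent percentage − nonrespondent percentage)
     = 0.21 × (60.3 − 56.5) = 0.21 × 3.8 = 0.798.

+0.8 percentage points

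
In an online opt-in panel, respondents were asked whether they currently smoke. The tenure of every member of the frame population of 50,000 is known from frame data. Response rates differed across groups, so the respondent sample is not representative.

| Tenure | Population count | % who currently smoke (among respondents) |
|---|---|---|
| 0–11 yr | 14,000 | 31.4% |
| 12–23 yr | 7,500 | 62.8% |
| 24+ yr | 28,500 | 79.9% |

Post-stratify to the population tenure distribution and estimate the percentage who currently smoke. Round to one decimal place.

63.8%

Post-stratification weights by population share, not respondent share:
  0–11 yr: (14,000/50,000) × 31.4 = 8.792
  12–23 yr: (7,500/50,000) × 62.8 = 9.42
  24+ yr: (28,500/50,000) × 79.9 = 45.543
Post-stratified estimate = 63.755 → 63.8%.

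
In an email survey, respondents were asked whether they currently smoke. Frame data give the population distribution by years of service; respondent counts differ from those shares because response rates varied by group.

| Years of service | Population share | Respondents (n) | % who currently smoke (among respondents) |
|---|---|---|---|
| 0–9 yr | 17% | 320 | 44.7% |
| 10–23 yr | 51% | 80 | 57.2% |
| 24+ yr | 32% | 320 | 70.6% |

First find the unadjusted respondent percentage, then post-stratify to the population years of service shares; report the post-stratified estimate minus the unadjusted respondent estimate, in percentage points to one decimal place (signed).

+1.8 percentage points

Naive respondent-only estimate (weights = respondent counts):
  (320/720)×44.7 + (80/720)×57.2 + (320/720)×70.6 = 57.6%
Post-stratified estimate weights by population shares:
  0.17×44.7 + 0.51×57.2 + 0.32×70.6 = 59.363%
Difference = 59.363 − 57.6 = 1.763 pp.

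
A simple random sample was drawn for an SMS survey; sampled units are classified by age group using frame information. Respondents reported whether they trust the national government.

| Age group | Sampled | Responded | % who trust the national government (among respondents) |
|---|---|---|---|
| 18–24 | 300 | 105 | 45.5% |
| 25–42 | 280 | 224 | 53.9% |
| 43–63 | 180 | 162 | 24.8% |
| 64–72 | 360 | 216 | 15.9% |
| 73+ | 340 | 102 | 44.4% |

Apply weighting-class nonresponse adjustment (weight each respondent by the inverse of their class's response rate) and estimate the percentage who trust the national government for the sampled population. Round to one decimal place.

Response rates by class: 18–24 105/300 = 35%, 25–42 224/280 = 80%, 43–63 162/180 = 90%, 64–72 216/360 = 60%, 73+ 102/340 = 30%.
Weighting each respondent by the inverse class response rate inflates each class back to its sampled size, so the class weight is n_sampled:
  18–24: 300 × 45.5 = 13,650
  25–42: 280 × 53.9 = 15,092
  43–63: 180 × 24.8 = 4464
  64–72: 360 × 15.9 = 5724
  73+: 340 × 44.4 = 15,096
Adjusted estimate = 54,026 / 1,460 = 37.0041 → 37.0%.

37.0%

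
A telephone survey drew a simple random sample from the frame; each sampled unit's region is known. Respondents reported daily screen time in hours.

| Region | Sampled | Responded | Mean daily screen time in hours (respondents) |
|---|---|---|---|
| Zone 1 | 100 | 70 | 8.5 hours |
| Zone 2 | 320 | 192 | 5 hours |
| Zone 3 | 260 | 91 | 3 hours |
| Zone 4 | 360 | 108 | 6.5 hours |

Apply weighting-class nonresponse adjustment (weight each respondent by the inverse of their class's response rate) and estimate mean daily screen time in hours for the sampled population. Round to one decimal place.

5.4

Class response rates: Zone 1 70/100 = 70%, Zone 2 192/320 = 60%, Zone 3 91/260 = 35%, Zone 4 108/360 = 30%.
Weighting each respondent by the inverse class response rate inflates each class back to its sampled size, so the class weight is n_sampled:
  Zone 1: 100 × 8.5 = 850
  Zone 2: 320 × 5 = 1600
  Zone 3: 260 × 3 = 780
  Zone 4: 360 × 6.5 = 2340
Adjusted estimate = 5570 / 1,040 = 5.35577 → 5.4.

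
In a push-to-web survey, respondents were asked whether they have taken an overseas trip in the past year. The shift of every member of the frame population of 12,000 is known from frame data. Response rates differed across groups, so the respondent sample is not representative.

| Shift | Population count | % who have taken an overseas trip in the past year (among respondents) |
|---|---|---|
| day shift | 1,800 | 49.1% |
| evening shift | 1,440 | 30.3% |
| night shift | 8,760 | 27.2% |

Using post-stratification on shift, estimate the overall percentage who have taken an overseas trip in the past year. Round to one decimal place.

Post-stratification weights by population share, not respondent share:
  day shift: (1,800/12,000) × 49.1 = 7.365
  evening shift: (1,440/12,000) × 30.3 = 3.636
  night shift: (8,760/12,000) × 27.2 = 19.856
Post-stratified estimate = 30.857 → 30.9%.

30.9%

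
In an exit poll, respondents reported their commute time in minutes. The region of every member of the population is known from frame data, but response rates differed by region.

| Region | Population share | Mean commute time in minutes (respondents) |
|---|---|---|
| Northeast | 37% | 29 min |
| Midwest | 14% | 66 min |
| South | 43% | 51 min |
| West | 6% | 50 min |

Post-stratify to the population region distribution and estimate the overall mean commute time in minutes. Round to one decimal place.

44.9

Post-stratification weights by population share, not respondent share:
  Northeast: 0.37 × 29 = 10.73
  Midwest: 0.14 × 66 = 9.24
  South: 0.43 × 51 = 21.93
  West: 0.06 × 50 = 3
Post-stratified estimate = 44.9 → 44.9.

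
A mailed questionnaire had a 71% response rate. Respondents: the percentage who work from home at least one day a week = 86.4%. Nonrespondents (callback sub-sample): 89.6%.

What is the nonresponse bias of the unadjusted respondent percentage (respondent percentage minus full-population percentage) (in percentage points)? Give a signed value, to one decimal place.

-0.9 percentage points

Nonresponse fraction = 1 − 0.71 = 0.29.
Bias = (nonresponse fraction) × (respondent percentage − nonrespondent percentage)
     = 0.29 × (86.4 − 89.6) = 0.29 × -3.2 = -0.928.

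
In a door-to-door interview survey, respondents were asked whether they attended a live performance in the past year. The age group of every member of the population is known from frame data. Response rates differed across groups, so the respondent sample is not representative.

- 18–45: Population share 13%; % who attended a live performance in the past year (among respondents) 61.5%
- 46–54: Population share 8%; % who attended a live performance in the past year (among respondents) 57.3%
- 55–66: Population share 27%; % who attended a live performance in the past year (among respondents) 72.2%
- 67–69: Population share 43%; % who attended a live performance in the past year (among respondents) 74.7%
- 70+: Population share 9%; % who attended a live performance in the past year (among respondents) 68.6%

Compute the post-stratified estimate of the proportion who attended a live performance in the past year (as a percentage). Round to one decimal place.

70.4%

Weight each group's respondent value by its population share:
  18–45: 0.13 × 61.5 = 7.995
  46–54: 0.08 × 57.3 = 4.584
  55–66: 0.27 × 72.2 = 19.494
  67–69: 0.43 × 74.7 = 32.121
  70+: 0.09 × 68.6 = 6.174
Post-stratified estimate = 70.368 → 70.4%.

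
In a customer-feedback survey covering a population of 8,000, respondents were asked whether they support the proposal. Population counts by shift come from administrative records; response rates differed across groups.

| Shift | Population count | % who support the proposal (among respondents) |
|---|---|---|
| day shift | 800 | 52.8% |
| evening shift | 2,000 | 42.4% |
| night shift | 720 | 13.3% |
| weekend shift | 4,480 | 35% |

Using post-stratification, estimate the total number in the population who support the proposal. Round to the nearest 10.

2,930

Each cell contributes its population count × the respondent rate:
  day shift: 800 × 52.8% = 422.4
  evening shift: 2,000 × 42.4% = 848
  night shift: 720 × 13.3% = 95.76
  weekend shift: 4,480 × 35% = 1568
Estimated total = 2934.16 → 2,930.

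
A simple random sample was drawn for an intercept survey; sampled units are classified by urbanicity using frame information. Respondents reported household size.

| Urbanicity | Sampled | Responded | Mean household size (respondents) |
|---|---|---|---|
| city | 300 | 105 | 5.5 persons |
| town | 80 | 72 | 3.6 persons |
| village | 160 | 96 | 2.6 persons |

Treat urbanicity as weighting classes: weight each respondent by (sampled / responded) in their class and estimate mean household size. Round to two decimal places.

4.36

Response rates by class: city 105/300 = 35%, town 72/80 = 90%, village 96/160 = 60%.
Inverse-response-rate weighting restores each class to its sampled count, so class totals weight by n_sampled:
  city: 300 × 5.5 = 1650
  town: 80 × 3.6 = 288
  village: 160 × 2.6 = 416
Adjusted estimate = 2354 / 540 = 4.35926 → 4.36.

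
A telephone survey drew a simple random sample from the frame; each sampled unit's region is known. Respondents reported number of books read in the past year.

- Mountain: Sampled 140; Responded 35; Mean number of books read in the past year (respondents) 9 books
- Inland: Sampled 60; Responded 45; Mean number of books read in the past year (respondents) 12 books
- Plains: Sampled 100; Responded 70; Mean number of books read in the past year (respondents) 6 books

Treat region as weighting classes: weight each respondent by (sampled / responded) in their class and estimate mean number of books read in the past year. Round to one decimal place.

8.6

Class response rates: Mountain 35/140 = 25%, Inland 45/60 = 75%, Plains 70/100 = 70%.
Inverse-response-rate weighting restores each class to its sampled count, so class totals weight by n_sampled:
  Mountain: 140 × 9 = 1260
  Inland: 60 × 12 = 720
  Plains: 100 × 6 = 600
Adjusted estimate = 2580 / 300 = 8.6 → 8.6.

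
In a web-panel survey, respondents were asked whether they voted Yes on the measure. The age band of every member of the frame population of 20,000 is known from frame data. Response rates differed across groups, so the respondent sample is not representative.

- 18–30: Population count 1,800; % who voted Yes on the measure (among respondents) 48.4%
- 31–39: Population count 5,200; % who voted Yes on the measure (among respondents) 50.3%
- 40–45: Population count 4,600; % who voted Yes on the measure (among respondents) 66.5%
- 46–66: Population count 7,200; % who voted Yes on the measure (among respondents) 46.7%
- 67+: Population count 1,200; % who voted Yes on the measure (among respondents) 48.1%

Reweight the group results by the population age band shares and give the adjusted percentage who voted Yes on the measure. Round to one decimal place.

52.4%

Each cell contributes population-share × respondent value:
  18–30: (1,800/20,000) × 48.4 = 4.356
  31–39: (5,200/20,000) × 50.3 = 13.078
  40–45: (4,600/20,000) × 66.5 = 15.295
  46–66: (7,200/20,000) × 46.7 = 16.812
  67+: (1,200/20,000) × 48.1 = 2.886
Post-stratified estimate = 52.427 → 52.4%.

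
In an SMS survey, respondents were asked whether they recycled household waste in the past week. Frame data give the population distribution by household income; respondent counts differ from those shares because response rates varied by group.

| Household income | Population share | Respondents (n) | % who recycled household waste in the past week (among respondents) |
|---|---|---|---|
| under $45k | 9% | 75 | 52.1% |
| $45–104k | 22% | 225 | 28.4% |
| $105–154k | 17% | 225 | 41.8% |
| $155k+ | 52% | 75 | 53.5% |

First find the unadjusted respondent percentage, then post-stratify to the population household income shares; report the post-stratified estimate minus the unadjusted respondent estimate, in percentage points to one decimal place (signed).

Without adjustment, the pooled respondent share is:
  (75/600)×52.1 + (225/600)×28.4 + (225/600)×41.8 + (75/600)×53.5 = 39.525%
Reweighting by population household income shares:
  0.09×52.1 + 0.22×28.4 + 0.17×41.8 + 0.52×53.5 = 45.863%
Difference = 45.863 − 39.525 = 6.338 pp.

+6.3 percentage points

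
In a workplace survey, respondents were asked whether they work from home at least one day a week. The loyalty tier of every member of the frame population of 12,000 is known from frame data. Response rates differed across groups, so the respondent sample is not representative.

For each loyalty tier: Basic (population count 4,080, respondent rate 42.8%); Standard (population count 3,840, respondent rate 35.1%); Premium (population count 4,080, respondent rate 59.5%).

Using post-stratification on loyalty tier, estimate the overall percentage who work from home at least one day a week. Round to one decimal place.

Post-stratification weights by population share, not respondent share:
  Basic: (4,080/12,000) × 42.8 = 14.552
  Standard: (3,840/12,000) × 35.1 = 11.232
  Premium: (4,080/12,000) × 59.5 = 20.23
Post-stratified estimate = 46.014 → 46.0%.

46.0%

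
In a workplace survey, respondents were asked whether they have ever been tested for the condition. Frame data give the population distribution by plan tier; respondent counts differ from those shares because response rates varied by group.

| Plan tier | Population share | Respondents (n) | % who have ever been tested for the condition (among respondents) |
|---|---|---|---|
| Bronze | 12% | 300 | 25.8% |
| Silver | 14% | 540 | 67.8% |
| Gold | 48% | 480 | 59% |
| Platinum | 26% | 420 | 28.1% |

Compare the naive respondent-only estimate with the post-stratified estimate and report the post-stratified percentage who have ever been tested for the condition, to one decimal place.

Unadjusted (pooled respondent) estimate weights by respondent counts:
  (300/1740)×25.8 + (540/1740)×67.8 + (480/1740)×59 + (420/1740)×28.1 = 48.5483%
Post-stratified estimate weights by population shares:
  0.12×25.8 + 0.14×67.8 + 0.48×59 + 0.26×28.1 = 48.214%

48.2%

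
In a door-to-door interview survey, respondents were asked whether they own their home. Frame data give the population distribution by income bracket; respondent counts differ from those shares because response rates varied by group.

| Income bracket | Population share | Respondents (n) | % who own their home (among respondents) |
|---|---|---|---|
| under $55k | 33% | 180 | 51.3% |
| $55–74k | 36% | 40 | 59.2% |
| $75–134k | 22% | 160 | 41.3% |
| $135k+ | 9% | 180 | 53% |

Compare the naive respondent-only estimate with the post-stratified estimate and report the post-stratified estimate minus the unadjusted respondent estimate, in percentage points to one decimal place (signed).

+2.5 percentage points

Unadjusted (pooled respondent) estimate weights by respondent counts:
  (180/560)×51.3 + (40/560)×59.2 + (160/560)×41.3 + (180/560)×53 = 49.5536%
Post-stratifying to population shares instead:
  0.33×51.3 + 0.36×59.2 + 0.22×41.3 + 0.09×53 = 52.097%
Difference = 52.097 − 49.5536 = 2.5434 pp.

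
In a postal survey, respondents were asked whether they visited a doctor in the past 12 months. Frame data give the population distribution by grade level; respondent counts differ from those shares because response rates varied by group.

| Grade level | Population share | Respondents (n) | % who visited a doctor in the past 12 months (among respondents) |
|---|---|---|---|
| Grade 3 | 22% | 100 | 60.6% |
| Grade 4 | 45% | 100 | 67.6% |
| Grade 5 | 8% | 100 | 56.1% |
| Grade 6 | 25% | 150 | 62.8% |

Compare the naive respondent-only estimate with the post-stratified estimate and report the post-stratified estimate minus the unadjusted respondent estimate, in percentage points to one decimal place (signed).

Without adjustment, the pooled respondent share is:
  (100/450)×60.6 + (100/450)×67.6 + (100/450)×56.1 + (150/450)×62.8 = 61.8889%
Reweighting by population grade level shares:
  0.22×60.6 + 0.45×67.6 + 0.08×56.1 + 0.25×62.8 = 63.94%
Difference = 63.94 − 61.8889 = 2.0511 pp.

+2.1 percentage points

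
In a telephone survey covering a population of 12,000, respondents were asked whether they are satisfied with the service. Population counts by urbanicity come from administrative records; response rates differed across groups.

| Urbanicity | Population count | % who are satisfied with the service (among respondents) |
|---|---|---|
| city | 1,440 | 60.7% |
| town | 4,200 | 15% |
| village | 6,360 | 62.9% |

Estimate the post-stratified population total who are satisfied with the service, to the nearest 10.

5,500

Apply each group's respondent rate to its population count:
  city: 1,440 × 60.7% = 874.08
  town: 4,200 × 15% = 630
  village: 6,360 × 62.9% = 4000.44
Estimated total = 5504.52 → 5,500.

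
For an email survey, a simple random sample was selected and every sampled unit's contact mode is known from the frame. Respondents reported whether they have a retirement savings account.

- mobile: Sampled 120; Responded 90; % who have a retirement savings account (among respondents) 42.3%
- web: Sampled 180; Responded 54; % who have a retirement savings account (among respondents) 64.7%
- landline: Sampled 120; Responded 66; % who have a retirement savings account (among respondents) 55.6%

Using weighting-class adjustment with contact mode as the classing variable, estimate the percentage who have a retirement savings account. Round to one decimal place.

55.7%

Class response rates: mobile 90/120 = 75%, web 54/180 = 30%, landline 66/120 = 55%.
With weight = n_sampled/n_responded per class, the weighted class total is n_sampled:
  mobile: 120 × 42.3 = 5076
  web: 180 × 64.7 = 11,646
  landline: 120 × 55.6 = 6672
Adjusted estimate = 23,394 / 420 = 55.7 → 55.7%.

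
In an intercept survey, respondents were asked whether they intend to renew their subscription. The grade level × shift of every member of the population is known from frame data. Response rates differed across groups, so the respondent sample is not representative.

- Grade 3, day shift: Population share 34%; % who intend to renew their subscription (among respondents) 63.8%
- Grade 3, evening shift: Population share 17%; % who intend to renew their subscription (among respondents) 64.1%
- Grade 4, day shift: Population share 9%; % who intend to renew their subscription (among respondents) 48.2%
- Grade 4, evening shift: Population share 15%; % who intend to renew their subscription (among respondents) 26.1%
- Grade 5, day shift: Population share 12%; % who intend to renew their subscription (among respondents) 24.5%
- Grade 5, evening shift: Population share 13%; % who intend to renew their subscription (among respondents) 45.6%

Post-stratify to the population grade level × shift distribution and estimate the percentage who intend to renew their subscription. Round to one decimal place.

Each cell contributes population-share × respondent value:
  Grade 3, day shift: 0.34 × 63.8 = 21.692
  Grade 3, evening shift: 0.17 × 64.1 = 10.897
  Grade 4, day shift: 0.09 × 48.2 = 4.338
  Grade 4, evening shift: 0.15 × 26.1 = 3.915
  Grade 5, day shift: 0.12 × 24.5 = 2.94
  Grade 5, evening shift: 0.13 × 45.6 = 5.928
Post-stratified estimate = 49.71 → 49.7%.

49.7%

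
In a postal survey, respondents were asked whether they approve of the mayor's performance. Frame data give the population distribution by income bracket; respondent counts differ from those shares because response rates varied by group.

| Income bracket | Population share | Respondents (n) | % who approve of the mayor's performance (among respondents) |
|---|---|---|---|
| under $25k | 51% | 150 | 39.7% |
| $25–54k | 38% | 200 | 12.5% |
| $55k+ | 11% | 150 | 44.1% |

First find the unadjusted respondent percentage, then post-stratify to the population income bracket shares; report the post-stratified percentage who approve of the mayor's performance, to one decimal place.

Without adjustment, the pooled respondent share is:
  (150/500)×39.7 + (200/500)×12.5 + (150/500)×44.1 = 30.14%
Reweighting by population income bracket shares:
  0.51×39.7 + 0.38×12.5 + 0.11×44.1 = 29.848%

29.8%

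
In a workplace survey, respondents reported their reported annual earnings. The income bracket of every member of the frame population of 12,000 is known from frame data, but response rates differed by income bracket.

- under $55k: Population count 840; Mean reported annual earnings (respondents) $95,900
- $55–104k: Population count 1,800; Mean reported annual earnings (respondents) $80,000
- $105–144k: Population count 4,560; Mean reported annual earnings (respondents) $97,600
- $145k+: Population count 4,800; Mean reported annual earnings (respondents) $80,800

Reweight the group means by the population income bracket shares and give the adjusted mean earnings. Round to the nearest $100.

Weight each group's respondent value by its population share:
  under $55k: (840/12,000) × 95,900 = 6713
  $55–104k: (1,800/12,000) × 80,000 = 12,000
  $105–144k: (4,560/12,000) × 97,600 = 37,088
  $145k+: (4,800/12,000) × 80,800 = 32,320
Post-stratified estimate = 88,121 → $88,100.

$88,100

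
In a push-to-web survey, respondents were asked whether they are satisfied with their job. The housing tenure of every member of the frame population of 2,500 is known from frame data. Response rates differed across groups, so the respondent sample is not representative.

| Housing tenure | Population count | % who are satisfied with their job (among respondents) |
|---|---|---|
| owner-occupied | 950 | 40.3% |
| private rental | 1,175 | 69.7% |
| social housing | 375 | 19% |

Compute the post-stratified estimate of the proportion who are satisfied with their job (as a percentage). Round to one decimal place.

Each cell contributes population-share × respondent value:
  owner-occupied: (950/2,500) × 40.3 = 15.314
  private rental: (1,175/2,500) × 69.7 = 32.759
  social housing: (375/2,500) × 19 = 2.85
Post-stratified estimate = 50.923 → 50.9%.

50.9%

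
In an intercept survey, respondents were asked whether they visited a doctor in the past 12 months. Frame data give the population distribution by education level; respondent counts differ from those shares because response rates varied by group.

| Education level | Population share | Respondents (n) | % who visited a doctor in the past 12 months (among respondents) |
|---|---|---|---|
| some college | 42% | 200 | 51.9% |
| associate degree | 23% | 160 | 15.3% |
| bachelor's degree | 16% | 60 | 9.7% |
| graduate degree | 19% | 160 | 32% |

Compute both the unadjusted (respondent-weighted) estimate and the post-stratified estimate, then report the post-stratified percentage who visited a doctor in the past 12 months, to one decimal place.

32.9%

Without adjustment, the pooled respondent share is:
  (200/580)×51.9 + (160/580)×15.3 + (60/580)×9.7 + (160/580)×32 = 31.9483%
Reweighting by population education level shares:
  0.42×51.9 + 0.23×15.3 + 0.16×9.7 + 0.19×32 = 32.949%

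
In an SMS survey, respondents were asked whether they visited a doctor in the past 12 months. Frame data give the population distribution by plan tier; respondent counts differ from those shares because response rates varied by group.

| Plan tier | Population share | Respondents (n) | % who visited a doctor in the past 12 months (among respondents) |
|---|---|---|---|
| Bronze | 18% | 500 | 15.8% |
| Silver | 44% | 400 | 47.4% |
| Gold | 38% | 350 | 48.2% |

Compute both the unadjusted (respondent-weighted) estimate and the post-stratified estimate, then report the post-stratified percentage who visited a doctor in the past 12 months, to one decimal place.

42.0%

Naive respondent-only estimate (weights = respondent counts):
  (500/1250)×15.8 + (400/1250)×47.4 + (350/1250)×48.2 = 34.984%
Reweighting by population plan tier shares:
  0.18×15.8 + 0.44×47.4 + 0.38×48.2 = 42.016%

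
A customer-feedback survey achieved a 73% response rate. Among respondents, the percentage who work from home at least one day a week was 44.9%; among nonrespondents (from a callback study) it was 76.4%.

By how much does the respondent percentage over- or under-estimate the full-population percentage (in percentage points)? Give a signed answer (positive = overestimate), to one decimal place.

-8.5 percentage points

Nonresponse fraction = 1 − 0.73 = 0.27.
Bias = (nonresponse fraction) × (respondent percentage − nonrespondent percentage)
     = 0.27 × (44.9 − 76.4) = 0.27 × -31.5 = -8.505.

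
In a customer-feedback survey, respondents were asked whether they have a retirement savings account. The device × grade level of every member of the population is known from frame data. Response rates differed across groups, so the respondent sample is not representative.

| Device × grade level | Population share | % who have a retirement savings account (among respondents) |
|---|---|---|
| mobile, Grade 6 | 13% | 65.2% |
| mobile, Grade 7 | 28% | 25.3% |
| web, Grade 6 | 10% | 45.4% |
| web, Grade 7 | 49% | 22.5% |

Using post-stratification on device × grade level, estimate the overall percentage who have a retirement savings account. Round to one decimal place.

31.1%

Each cell contributes population-share × respondent value:
  mobile, Grade 6: 0.13 × 65.2 = 8.476
  mobile, Grade 7: 0.28 × 25.3 = 7.084
  web, Grade 6: 0.1 × 45.4 = 4.54
  web, Grade 7: 0.49 × 22.5 = 11.025
Post-stratified estimate = 31.125 → 31.1%.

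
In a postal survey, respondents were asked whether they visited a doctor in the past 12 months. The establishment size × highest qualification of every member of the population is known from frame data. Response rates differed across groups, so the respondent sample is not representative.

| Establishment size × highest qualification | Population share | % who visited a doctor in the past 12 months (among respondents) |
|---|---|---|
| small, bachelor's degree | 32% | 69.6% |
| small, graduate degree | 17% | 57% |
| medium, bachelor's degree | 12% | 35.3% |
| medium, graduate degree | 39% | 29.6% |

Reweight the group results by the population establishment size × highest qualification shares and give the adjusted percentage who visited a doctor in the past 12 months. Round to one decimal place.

Weight each group's respondent value by its population share:
  small, bachelor's degree: 0.32 × 69.6 = 22.272
  small, graduate degree: 0.17 × 57 = 9.69
  medium, bachelor's degree: 0.12 × 35.3 = 4.236
  medium, graduate degree: 0.39 × 29.6 = 11.544
Post-stratified estimate = 47.742 → 47.7%.

47.7%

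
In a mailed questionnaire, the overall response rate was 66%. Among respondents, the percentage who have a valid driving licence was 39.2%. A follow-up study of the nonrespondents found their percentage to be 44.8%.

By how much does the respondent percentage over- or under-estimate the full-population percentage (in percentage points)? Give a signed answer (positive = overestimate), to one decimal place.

-1.9 percentage points

Nonresponse fraction = 1 − 0.66 = 0.34.
Bias = (nonresponse fraction) × (respondent percentage − nonrespondent percentage)
     = 0.34 × (39.2 − 44.8) = 0.34 × -5.6 = -1.904.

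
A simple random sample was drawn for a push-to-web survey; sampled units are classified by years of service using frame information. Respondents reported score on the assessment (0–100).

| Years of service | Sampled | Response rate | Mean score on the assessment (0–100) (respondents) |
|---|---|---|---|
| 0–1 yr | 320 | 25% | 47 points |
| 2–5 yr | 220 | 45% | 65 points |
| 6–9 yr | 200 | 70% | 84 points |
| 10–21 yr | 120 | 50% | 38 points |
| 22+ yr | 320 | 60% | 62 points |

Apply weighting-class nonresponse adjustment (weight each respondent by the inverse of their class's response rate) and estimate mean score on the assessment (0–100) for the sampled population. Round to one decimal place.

59.8

With weight = n_sampled/n_responded per class, the weighted class total is n_sampled:
  0–1 yr: 320 × 47 = 15,040
  2–5 yr: 220 × 65 = 14,300
  6–9 yr: 200 × 84 = 16,800
  10–21 yr: 120 × 38 = 4560
  22+ yr: 320 × 62 = 19,840
Adjusted estimate = 70,540 / 1,180 = 59.7797 → 59.8.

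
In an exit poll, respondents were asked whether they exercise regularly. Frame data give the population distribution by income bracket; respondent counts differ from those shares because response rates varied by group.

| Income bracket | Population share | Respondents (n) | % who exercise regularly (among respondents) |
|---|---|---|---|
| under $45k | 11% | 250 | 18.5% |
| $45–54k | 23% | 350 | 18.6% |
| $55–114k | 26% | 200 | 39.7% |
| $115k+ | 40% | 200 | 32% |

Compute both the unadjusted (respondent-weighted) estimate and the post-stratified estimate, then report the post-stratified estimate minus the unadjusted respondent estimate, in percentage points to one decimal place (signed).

+4.0 percentage points

Naive respondent-only estimate (weights = respondent counts):
  (250/1000)×18.5 + (350/1000)×18.6 + (200/1000)×39.7 + (200/1000)×32 = 25.475%
Post-stratified estimate weights by population shares:
  0.11×18.5 + 0.23×18.6 + 0.26×39.7 + 0.4×32 = 29.435%
Difference = 29.435 − 25.475 = 3.96 pp.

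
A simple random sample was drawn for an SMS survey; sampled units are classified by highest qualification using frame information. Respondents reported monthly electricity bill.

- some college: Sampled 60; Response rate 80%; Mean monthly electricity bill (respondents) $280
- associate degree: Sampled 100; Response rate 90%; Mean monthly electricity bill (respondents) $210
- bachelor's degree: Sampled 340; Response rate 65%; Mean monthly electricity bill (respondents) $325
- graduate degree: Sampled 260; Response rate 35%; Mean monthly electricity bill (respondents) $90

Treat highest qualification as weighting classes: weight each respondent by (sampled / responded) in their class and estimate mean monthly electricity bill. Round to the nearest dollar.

Each respondent's weight = sampled/responded in their class; summing within a class gives n_sampled, so:
  some college: 60 × 280 = 16,800
  associate degree: 100 × 210 = 21,000
  bachelor's degree: 340 × 325 = 110,500
  graduate degree: 260 × 90 = 23,400
Adjusted estimate = 171,700 / 760 = 225.921 → $226.

$226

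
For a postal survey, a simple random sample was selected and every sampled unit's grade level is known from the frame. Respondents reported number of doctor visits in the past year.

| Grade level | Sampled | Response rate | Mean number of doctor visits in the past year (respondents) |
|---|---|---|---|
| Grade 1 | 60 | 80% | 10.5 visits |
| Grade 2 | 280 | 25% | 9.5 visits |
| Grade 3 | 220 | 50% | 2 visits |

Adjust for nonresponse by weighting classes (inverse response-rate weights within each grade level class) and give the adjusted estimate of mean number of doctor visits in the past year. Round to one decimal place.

6.7

Each respondent's weight = sampled/responded in their class; summing within a class gives n_sampled, so:
  Grade 1: 60 × 10.5 = 630
  Grade 2: 280 × 9.5 = 2660
  Grade 3: 220 × 2 = 440
Adjusted estimate = 3730 / 560 = 6.66071 → 6.7.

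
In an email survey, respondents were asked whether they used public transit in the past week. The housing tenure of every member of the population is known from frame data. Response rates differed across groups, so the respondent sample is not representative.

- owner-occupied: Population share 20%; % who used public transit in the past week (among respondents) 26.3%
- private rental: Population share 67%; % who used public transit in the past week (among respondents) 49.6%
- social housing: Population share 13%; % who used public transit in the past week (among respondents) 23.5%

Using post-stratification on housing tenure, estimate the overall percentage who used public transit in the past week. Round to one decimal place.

Each cell contributes population-share × respondent value:
  owner-occupied: 0.2 × 26.3 = 5.26
  private rental: 0.67 × 49.6 = 33.232
  social housing: 0.13 × 23.5 = 3.055
Post-stratified estimate = 41.547 → 41.5%.

41.5%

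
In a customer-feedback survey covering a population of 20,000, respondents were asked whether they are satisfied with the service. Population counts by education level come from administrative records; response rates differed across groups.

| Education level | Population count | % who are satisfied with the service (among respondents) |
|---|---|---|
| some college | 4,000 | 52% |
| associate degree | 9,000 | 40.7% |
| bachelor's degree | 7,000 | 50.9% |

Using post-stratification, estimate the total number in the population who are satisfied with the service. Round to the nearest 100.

9,300

Each cell contributes its population count × the respondent rate:
  some college: 4,000 × 52% = 2080
  associate degree: 9,000 × 40.7% = 3663
  bachelor's degree: 7,000 × 50.9% = 3563
Estimated total = 9306 → 9,300.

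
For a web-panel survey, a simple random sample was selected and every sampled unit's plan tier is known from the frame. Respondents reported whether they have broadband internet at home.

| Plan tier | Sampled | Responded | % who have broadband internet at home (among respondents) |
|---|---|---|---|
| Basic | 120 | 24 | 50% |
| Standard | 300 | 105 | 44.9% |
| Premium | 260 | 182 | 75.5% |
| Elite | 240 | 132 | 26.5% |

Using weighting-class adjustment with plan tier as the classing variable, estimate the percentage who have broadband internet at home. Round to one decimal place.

49.4%

Class response rates: Basic 24/120 = 20%, Standard 105/300 = 35%, Premium 182/260 = 70%, Elite 132/240 = 55%.
Inverse-response-rate weighting restores each class to its sampled count, so class totals weight by n_sampled:
  Basic: 120 × 50 = 6000
  Standard: 300 × 44.9 = 13,470
  Premium: 260 × 75.5 = 19,630
  Elite: 240 × 26.5 = 6360
Adjusted estimate = 45,460 / 920 = 49.413 → 49.4%.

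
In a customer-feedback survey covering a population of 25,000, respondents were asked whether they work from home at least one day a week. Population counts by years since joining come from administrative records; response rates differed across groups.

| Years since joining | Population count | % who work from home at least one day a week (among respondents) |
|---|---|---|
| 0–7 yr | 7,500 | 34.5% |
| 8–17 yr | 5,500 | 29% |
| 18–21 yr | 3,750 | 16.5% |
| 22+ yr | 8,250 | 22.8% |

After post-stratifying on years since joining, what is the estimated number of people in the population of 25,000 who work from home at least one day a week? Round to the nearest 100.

6,700

Apply each group's respondent rate to its population count:
  0–7 yr: 7,500 × 34.5% = 2587.5
  8–17 yr: 5,500 × 29% = 1595
  18–21 yr: 3,750 × 16.5% = 618.75
  22+ yr: 8,250 × 22.8% = 1881
Estimated total = 6682.25 → 6,700.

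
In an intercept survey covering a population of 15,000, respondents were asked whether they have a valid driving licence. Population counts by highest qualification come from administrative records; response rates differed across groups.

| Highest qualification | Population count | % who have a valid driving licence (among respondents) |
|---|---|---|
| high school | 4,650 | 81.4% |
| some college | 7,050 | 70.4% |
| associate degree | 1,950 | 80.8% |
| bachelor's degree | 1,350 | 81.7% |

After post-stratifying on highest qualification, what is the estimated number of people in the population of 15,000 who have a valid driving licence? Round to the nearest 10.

11,430

Estimated count per cell = population count × respondent percentage:
  high school: 4,650 × 81.4% = 3785.1
  some college: 7,050 × 70.4% = 4963.2
  associate degree: 1,950 × 80.8% = 1575.6
  bachelor's degree: 1,350 × 81.7% = 1102.95
Estimated total = 11426.9 → 11,430.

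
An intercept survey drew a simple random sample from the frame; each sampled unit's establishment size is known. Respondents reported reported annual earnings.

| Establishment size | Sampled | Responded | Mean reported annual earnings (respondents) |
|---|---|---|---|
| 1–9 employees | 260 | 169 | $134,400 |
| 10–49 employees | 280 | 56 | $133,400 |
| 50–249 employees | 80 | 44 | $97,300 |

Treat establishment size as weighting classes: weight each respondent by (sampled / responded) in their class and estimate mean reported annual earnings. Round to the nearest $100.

Response rates by class: 1–9 employees 169/260 = 65%, 10–49 employees 56/280 = 20%, 50–249 employees 44/80 = 55%.
Weighting each respondent by the inverse class response rate inflates each class back to its sampled size, so the class weight is n_sampled:
  1–9 employees: 260 × 134,400 = 34,944,000
  10–49 employees: 280 × 133,400 = 37,352,000
  50–249 employees: 80 × 97,300 = 7,784,000
Adjusted estimate = 80,080,000 / 620 = 129161 → $129,200.

$129,200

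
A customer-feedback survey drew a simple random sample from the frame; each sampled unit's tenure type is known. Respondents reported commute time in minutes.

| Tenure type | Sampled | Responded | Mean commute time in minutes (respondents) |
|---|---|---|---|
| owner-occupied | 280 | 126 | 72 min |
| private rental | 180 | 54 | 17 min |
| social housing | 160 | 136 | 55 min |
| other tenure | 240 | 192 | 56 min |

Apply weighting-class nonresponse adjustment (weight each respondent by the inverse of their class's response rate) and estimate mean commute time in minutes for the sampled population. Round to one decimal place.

Response rates by class: owner-occupied 126/280 = 45%, private rental 54/180 = 30%, social housing 136/160 = 85%, other tenure 192/240 = 80%.
Weighting each respondent by the inverse class response rate inflates each class back to its sampled size, so the class weight is n_sampled:
  owner-occupied: 280 × 72 = 20,160
  private rental: 180 × 17 = 3060
  social housing: 160 × 55 = 8800
  other tenure: 240 × 56 = 13,440
Adjusted estimate = 45,460 / 860 = 52.8605 → 52.9.

52.9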